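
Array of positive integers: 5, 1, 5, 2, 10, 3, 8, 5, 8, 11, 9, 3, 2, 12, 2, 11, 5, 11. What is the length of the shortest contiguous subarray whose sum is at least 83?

add 5: running sum 5 < 83
add 1: running sum 6 < 83
add 5: running sum 11 < 83
add 2: running sum 13 < 83
add 10: running sum 23 < 83
add 3: running sum 26 < 83
add 8: running sum 34 < 83
add 5: running sum 39 < 83
add 8: running sum 47 < 83
add 11: running sum 58 < 83
add 9: running sum 67 < 83
add 3: running sum 70 < 83
add 2: running sum 72 < 83
end 13: [5, 1, 5, 2, 10, 3, 8, 5, 8, 11, 9, 3, 2, 12] sum 84, len 14
end 14: [5, 1, 5, 2, 10, 3, 8, 5, 8, 11, 9, 3, 2, 12, 2] sum 86, len 15
end 15: [10, 3, 8, 5, 8, 11, 9, 3, 2, 12, 2, 11] sum 84, len 12
end 16: [10, 3, 8, 5, 8, 11, 9, 3, 2, 12, 2, 11, 5] sum 89, len 13
end 17: [8, 5, 8, 11, 9, 3, 2, 12, 2, 11, 5, 11] sum 87, len 12
Shortest qualifying length: 12.

12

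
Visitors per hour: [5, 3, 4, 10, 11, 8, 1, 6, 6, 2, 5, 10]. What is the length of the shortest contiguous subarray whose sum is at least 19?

2

add 5: running sum 5 < 19
add 3: running sum 8 < 19
add 4: running sum 12 < 19
end 3: [5, 3, 4, 10] sum 22, len 4
end 4: [10, 11] sum 21, len 2
end 5: [11, 8] sum 19, len 2
end 6: [11, 8, 1] sum 20, len 3
end 7: [11, 8, 1, 6] sum 26, len 4
end 8: [8, 1, 6, 6] sum 21, len 4
end 9: [8, 1, 6, 6, 2] sum 23, len 5
end 10: [6, 6, 2, 5] sum 19, len 4
end 11: [6, 2, 5, 10] sum 23, len 4
Shortest qualifying length: 2.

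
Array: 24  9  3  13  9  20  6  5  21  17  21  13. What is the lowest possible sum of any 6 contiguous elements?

(24, 9, 3, 13, 9, 20) → sum 78
(9, 3, 13, 9, 20, 6) → sum 60
(3, 13, 9, 20, 6, 5) → sum 56
(13, 9, 20, 6, 5, 21) → sum 74
(9, 20, 6, 5, 21, 17) → sum 78
(20, 6, 5, 21, 17, 21) → sum 90
(6, 5, 21, 17, 21, 13) → sum 83
Lowest of these is 56.

56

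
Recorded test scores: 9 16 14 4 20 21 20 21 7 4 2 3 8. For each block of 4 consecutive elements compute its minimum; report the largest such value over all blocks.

Each size-4 window and its min:
9 16 14 4 → min 4
16 14 4 20 → min 4
14 4 20 21 → min 4
4 20 21 20 → min 4
20 21 20 21 → min 20
21 20 21 7 → min 7
20 21 7 4 → min 4
21 7 4 2 → min 2
7 4 2 3 → min 2
4 2 3 8 → min 2
Largest of these is 20.

20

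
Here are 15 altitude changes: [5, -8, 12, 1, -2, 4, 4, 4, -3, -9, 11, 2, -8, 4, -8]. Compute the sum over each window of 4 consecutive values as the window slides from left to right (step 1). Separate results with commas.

Sliding a size-4 window across the 15 values:
(5, -8, 12, 1) → sum 10
(-8, 12, 1, -2) → sum 3
(12, 1, -2, 4) → sum 15
(1, -2, 4, 4) → sum 7
(-2, 4, 4, 4) → sum 10
(4, 4, 4, -3) → sum 9
(4, 4, -3, -9) → sum -4
(4, -3, -9, 11) → sum 3
(-3, -9, 11, 2) → sum 1
(-9, 11, 2, -8) → sum -4
(11, 2, -8, 4) → sum 9
(2, -8, 4, -8) → sum -10

10, 3, 15, 7, 10, 9, -4, 3, 1, -4, 9, -10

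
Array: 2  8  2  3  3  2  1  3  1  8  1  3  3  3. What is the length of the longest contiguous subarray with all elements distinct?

[2] len 1
[2, 8] len 2
[8, 2] len 2
[8, 2, 3] len 3
[3] len 1
[3, 2] len 2
[3, 2, 1] len 3
[2, 1, 3] len 3
[3, 1] len 2
[3, 1, 8] len 3
[8, 1] len 2
[8, 1, 3] len 3
[3] len 1
[3] len 1
Longest all-distinct length: 3.

3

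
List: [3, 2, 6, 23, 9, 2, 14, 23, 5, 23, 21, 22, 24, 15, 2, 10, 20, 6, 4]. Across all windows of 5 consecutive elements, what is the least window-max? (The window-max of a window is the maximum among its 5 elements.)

3 2 6 23 9 → max 23
2 6 23 9 2 → max 23
6 23 9 2 14 → max 23
23 9 2 14 23 → max 23
9 2 14 23 5 → max 23
2 14 23 5 23 → max 23
14 23 5 23 21 → max 23
23 5 23 21 22 → max 23
5 23 21 22 24 → max 24
23 21 22 24 15 → max 24
21 22 24 15 2 → max 24
22 24 15 2 10 → max 24
24 15 2 10 20 → max 24
15 2 10 20 6 → max 20
2 10 20 6 4 → max 20
Least of these is 20.

20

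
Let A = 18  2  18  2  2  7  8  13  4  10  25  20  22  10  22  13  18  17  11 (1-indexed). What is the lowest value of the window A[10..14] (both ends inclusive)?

10

Elements at indices 10..14: 10, 25, 20, 22, 10
min(10, 25, 20, 22, 10) = 10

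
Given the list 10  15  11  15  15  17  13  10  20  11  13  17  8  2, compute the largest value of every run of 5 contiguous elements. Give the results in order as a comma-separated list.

Sliding a size-5 window across the 14 values:
(10, 15, 11, 15, 15) → max 15
(15, 11, 15, 15, 17) → max 17
(11, 15, 15, 17, 13) → max 17
(15, 15, 17, 13, 10) → max 17
(15, 17, 13, 10, 20) → max 20
(17, 13, 10, 20, 11) → max 20
(13, 10, 20, 11, 13) → max 20
(10, 20, 11, 13, 17) → max 20
(20, 11, 13, 17, 8) → max 20
(11, 13, 17, 8, 2) → max 17

15, 17, 17, 17, 20, 20, 20, 20, 20, 17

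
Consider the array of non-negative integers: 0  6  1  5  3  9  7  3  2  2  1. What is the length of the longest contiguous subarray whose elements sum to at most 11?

[0] sum 0 len 1
[0, 6] sum 6 len 2
[0, 6, 1] sum 7 len 3
[1, 5] sum 6 len 2
[1, 5, 3] sum 9 len 3
[9] sum 9 len 1
[7] sum 7 len 1
[7, 3] sum 10 len 2
[3, 2] sum 5 len 2
[3, 2, 2] sum 7 len 3
[3, 2, 2, 1] sum 8 len 4
Longest length seen: 4.

4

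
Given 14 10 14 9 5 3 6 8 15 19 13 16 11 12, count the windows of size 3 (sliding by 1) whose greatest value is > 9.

[14, 10, 14] → max 14  > 9 ✓
[10, 14, 9] → max 14  > 9 ✓
[14, 9, 5] → max 14  > 9 ✓
[9, 5, 3] → max 9
[5, 3, 6] → max 6
[3, 6, 8] → max 8
[6, 8, 15] → max 15  > 9 ✓
[8, 15, 19] → max 19  > 9 ✓
[15, 19, 13] → max 19  > 9 ✓
[19, 13, 16] → max 19  > 9 ✓
[13, 16, 11] → max 16  > 9 ✓
[16, 11, 12] → max 16  > 9 ✓
9 windows satisfy the condition.

9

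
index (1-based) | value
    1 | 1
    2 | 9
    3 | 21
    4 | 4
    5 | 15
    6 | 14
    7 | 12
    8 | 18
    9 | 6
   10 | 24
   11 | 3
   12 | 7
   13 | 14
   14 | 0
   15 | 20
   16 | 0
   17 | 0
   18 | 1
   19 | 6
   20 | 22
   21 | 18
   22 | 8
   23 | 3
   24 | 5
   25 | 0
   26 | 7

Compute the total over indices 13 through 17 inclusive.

Elements at indices 13..17: 14, 0, 20, 0, 0
sum(14, 0, 20, 0, 0) = 34

34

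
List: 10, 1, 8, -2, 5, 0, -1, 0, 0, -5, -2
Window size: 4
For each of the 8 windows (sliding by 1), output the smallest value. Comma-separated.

-2, -2, -2, -2, -1, -1, -5, -5

[10, 1, 8, -2] → min -2
[1, 8, -2, 5] → min -2
[8, -2, 5, 0] → min -2
[-2, 5, 0, -1] → min -2
[5, 0, -1, 0] → min -1
[0, -1, 0, 0] → min -1
[-1, 0, 0, -5] → min -5
[0, 0, -5, -2] → min -5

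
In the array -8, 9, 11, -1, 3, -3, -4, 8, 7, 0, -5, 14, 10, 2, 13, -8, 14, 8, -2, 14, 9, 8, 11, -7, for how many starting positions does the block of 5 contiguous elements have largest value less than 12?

7

(-8, 9, 11, -1, 3) → max 11  < 12 ✓
(9, 11, -1, 3, -3) → max 11  < 12 ✓
(11, -1, 3, -3, -4) → max 11  < 12 ✓
(-1, 3, -3, -4, 8) → max 8  < 12 ✓
(3, -3, -4, 8, 7) → max 8  < 12 ✓
(-3, -4, 8, 7, 0) → max 8  < 12 ✓
(-4, 8, 7, 0, -5) → max 8  < 12 ✓
(8, 7, 0, -5, 14) → max 14
(7, 0, -5, 14, 10) → max 14
(0, -5, 14, 10, 2) → max 14
(-5, 14, 10, 2, 13) → max 14
(14, 10, 2, 13, -8) → max 14
(10, 2, 13, -8, 14) → max 14
(2, 13, -8, 14, 8) → max 14
(13, -8, 14, 8, -2) → max 14
(-8, 14, 8, -2, 14) → max 14
(14, 8, -2, 14, 9) → max 14
(8, -2, 14, 9, 8) → max 14
(-2, 14, 9, 8, 11) → max 14
(14, 9, 8, 11, -7) → max 14
7 windows satisfy the condition.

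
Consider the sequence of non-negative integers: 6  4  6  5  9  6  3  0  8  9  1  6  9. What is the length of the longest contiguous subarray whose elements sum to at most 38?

Extend to the right; shrink from the left whenever the sum exceeds 38:
add 6: [6] sum 6, len 1
add 4: [6, 4] sum 10, len 2
add 6: [6, 4, 6] sum 16, len 3
add 5: [6, 4, 6, 5] sum 21, len 4
add 9: [6, 4, 6, 5, 9] sum 30, len 5
add 6: [6, 4, 6, 5, 9, 6] sum 36, len 6
add 3: [4, 6, 5, 9, 6, 3] sum 33, len 6
add 0: [4, 6, 5, 9, 6, 3, 0] sum 33, len 7
add 8: [6, 5, 9, 6, 3, 0, 8] sum 37, len 7
add 9: [9, 6, 3, 0, 8, 9] sum 35, len 6
add 1: [9, 6, 3, 0, 8, 9, 1] sum 36, len 7
add 6: [6, 3, 0, 8, 9, 1, 6] sum 33, len 7
add 9: [3, 0, 8, 9, 1, 6, 9] sum 36, len 7
Longest length seen: 7.

7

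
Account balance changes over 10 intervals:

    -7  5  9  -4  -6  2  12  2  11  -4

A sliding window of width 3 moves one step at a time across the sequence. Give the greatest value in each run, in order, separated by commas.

9, 9, 9, 2, 12, 12, 12, 11

-7 5 9 → max 9
5 9 -4 → max 9
9 -4 -6 → max 9
-4 -6 2 → max 2
-6 2 12 → max 12
2 12 2 → max 12
12 2 11 → max 12
2 11 -4 → max 11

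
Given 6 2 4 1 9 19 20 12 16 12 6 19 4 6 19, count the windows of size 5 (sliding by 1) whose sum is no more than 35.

2

6 2 4 1 9 → sum 22  ≤ 35 ✓
2 4 1 9 19 → sum 35  ≤ 35 ✓
4 1 9 19 20 → sum 53
1 9 19 20 12 → sum 61
9 19 20 12 16 → sum 76
19 20 12 16 12 → sum 79
20 12 16 12 6 → sum 66
12 16 12 6 19 → sum 65
16 12 6 19 4 → sum 57
12 6 19 4 6 → sum 47
6 19 4 6 19 → sum 54
2 windows satisfy the condition.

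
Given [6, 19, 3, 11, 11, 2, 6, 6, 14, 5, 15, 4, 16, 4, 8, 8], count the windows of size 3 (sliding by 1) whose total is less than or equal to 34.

(6, 19, 3) → sum 28  ≤ 34 ✓
(19, 3, 11) → sum 33  ≤ 34 ✓
(3, 11, 11) → sum 25  ≤ 34 ✓
(11, 11, 2) → sum 24  ≤ 34 ✓
(11, 2, 6) → sum 19  ≤ 34 ✓
(2, 6, 6) → sum 14  ≤ 34 ✓
(6, 6, 14) → sum 26  ≤ 34 ✓
(6, 14, 5) → sum 25  ≤ 34 ✓
(14, 5, 15) → sum 34  ≤ 34 ✓
(5, 15, 4) → sum 24  ≤ 34 ✓
(15, 4, 16) → sum 35
(4, 16, 4) → sum 24  ≤ 34 ✓
(16, 4, 8) → sum 28  ≤ 34 ✓
(4, 8, 8) → sum 20  ≤ 34 ✓
13 windows satisfy the condition.

13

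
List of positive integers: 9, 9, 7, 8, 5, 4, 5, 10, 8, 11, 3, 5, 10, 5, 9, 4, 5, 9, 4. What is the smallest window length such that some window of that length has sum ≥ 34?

4

add 9: running sum 9 < 34
add 9: running sum 18 < 34
add 7: running sum 25 < 34
add 8: running sum 33 < 34
add 5: shortest ending here [9, 9, 7, 8, 5] sum 38, len 5
add 4: shortest ending here [9, 9, 7, 8, 5, 4] sum 42, len 6
add 5: shortest ending here [9, 7, 8, 5, 4, 5] sum 38, len 6
add 10: shortest ending here [7, 8, 5, 4, 5, 10] sum 39, len 6
add 8: shortest ending here [8, 5, 4, 5, 10, 8] sum 40, len 6
add 11: shortest ending here [5, 10, 8, 11] sum 34, len 4
add 3: shortest ending here [5, 10, 8, 11, 3] sum 37, len 5
add 5: shortest ending here [10, 8, 11, 3, 5] sum 37, len 5
add 10: shortest ending here [8, 11, 3, 5, 10] sum 37, len 5
add 5: shortest ending here [11, 3, 5, 10, 5] sum 34, len 5
add 9: shortest ending here [11, 3, 5, 10, 5, 9] sum 43, len 6
add 4: shortest ending here [3, 5, 10, 5, 9, 4] sum 36, len 6
add 5: shortest ending here [5, 10, 5, 9, 4, 5] sum 38, len 6
add 9: shortest ending here [10, 5, 9, 4, 5, 9] sum 42, len 6
add 4: shortest ending here [5, 9, 4, 5, 9, 4] sum 36, len 6
Shortest qualifying length: 4.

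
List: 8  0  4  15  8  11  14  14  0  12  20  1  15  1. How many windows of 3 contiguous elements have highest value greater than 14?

8 0 4 → max 8
0 4 15 → max 15  > 14 ✓
4 15 8 → max 15  > 14 ✓
15 8 11 → max 15  > 14 ✓
8 11 14 → max 14
11 14 14 → max 14
14 14 0 → max 14
14 0 12 → max 14
0 12 20 → max 20  > 14 ✓
12 20 1 → max 20  > 14 ✓
20 1 15 → max 20  > 14 ✓
1 15 1 → max 15  > 14 ✓
7 windows satisfy the condition.

7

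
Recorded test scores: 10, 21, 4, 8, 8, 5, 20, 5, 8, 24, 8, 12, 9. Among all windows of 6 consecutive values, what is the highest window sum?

10 21 4 8 8 5 → sum 56
21 4 8 8 5 20 → sum 66
4 8 8 5 20 5 → sum 50
8 8 5 20 5 8 → sum 54
8 5 20 5 8 24 → sum 70
5 20 5 8 24 8 → sum 70
20 5 8 24 8 12 → sum 77
5 8 24 8 12 9 → sum 66
Highest of these is 77.

77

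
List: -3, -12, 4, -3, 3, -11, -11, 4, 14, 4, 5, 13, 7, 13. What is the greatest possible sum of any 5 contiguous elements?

[-3, -12, 4, -3, 3] → sum -11
[-12, 4, -3, 3, -11] → sum -19
[4, -3, 3, -11, -11] → sum -18
[-3, 3, -11, -11, 4] → sum -18
[3, -11, -11, 4, 14] → sum -1
[-11, -11, 4, 14, 4] → sum 0
[-11, 4, 14, 4, 5] → sum 16
[4, 14, 4, 5, 13] → sum 40
[14, 4, 5, 13, 7] → sum 43
[4, 5, 13, 7, 13] → sum 42
Greatest of these is 43.

43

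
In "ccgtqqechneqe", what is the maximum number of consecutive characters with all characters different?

5

add c: [c] len 1
add c (repeat c, move left end past it): [c] len 1
add g: [c, g] len 2
add t: [c, g, t] len 3
add q: [c, g, t, q] len 4
add q (repeat q, move left end past it): [q] len 1
add e: [q, e] len 2
add c: [q, e, c] len 3
add h: [q, e, c, h] len 4
add n: [q, e, c, h, n] len 5
add e (repeat e, move left end past it): [c, h, n, e] len 4
add q: [c, h, n, e, q] len 5
add e (repeat e, move left end past it): [q, e] len 2
Longest all-distinct length: 5.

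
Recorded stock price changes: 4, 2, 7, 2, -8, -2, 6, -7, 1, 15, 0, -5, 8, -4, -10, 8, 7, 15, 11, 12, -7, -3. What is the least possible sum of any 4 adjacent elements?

-11

4 2 7 2 → sum 15
2 7 2 -8 → sum 3
7 2 -8 -2 → sum -1
2 -8 -2 6 → sum -2
-8 -2 6 -7 → sum -11
-2 6 -7 1 → sum -2
6 -7 1 15 → sum 15
-7 1 15 0 → sum 9
1 15 0 -5 → sum 11
15 0 -5 8 → sum 18
0 -5 8 -4 → sum -1
-5 8 -4 -10 → sum -11
8 -4 -10 8 → sum 2
-4 -10 8 7 → sum 1
-10 8 7 15 → sum 20
8 7 15 11 → sum 41
7 15 11 12 → sum 45
15 11 12 -7 → sum 31
11 12 -7 -3 → sum 13
Least of these is -11.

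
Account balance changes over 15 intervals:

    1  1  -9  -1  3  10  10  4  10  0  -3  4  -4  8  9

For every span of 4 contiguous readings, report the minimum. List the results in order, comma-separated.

-9, -9, -9, -1, 3, 4, 0, -3, -3, -4, -4, -4

1 1 -9 -1 → min -9
1 -9 -1 3 → min -9
-9 -1 3 10 → min -9
-1 3 10 10 → min -1
3 10 10 4 → min 3
10 10 4 10 → min 4
10 4 10 0 → min 0
4 10 0 -3 → min -3
10 0 -3 4 → min -3
0 -3 4 -4 → min -4
-3 4 -4 8 → min -4
4 -4 8 9 → min -4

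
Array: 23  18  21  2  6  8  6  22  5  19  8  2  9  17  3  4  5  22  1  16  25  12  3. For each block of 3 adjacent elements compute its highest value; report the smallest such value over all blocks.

5

23 18 21 → max 23
18 21 2 → max 21
21 2 6 → max 21
2 6 8 → max 8
6 8 6 → max 8
8 6 22 → max 22
6 22 5 → max 22
22 5 19 → max 22
5 19 8 → max 19
19 8 2 → max 19
8 2 9 → max 9
2 9 17 → max 17
9 17 3 → max 17
17 3 4 → max 17
3 4 5 → max 5
4 5 22 → max 22
5 22 1 → max 22
22 1 16 → max 22
1 16 25 → max 25
16 25 12 → max 25
25 12 3 → max 25
Smallest of these is 5.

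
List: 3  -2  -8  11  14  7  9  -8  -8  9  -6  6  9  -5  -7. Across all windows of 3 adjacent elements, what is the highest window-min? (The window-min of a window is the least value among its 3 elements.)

7

(3, -2, -8) → min -8
(-2, -8, 11) → min -8
(-8, 11, 14) → min -8
(11, 14, 7) → min 7
(14, 7, 9) → min 7
(7, 9, -8) → min -8
(9, -8, -8) → min -8
(-8, -8, 9) → min -8
(-8, 9, -6) → min -8
(9, -6, 6) → min -6
(-6, 6, 9) → min -6
(6, 9, -5) → min -5
(9, -5, -7) → min -7
Highest of these is 7.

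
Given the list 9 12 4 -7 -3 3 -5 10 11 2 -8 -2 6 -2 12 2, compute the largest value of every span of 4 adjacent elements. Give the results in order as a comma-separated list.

Sliding a size-4 window across the 16 values:
[9, 12, 4, -7] → max 12
[12, 4, -7, -3] → max 12
[4, -7, -3, 3] → max 4
[-7, -3, 3, -5] → max 3
[-3, 3, -5, 10] → max 10
[3, -5, 10, 11] → max 11
[-5, 10, 11, 2] → max 11
[10, 11, 2, -8] → max 11
[11, 2, -8, -2] → max 11
[2, -8, -2, 6] → max 6
[-8, -2, 6, -2] → max 6
[-2, 6, -2, 12] → max 12
[6, -2, 12, 2] → max 12

12, 12, 4, 3, 10, 11, 11, 11, 11, 6, 6, 12, 12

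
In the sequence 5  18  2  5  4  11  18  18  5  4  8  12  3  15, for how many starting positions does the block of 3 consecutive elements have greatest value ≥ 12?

9

(5, 18, 2) → max 18  ≥ 12 ✓
(18, 2, 5) → max 18  ≥ 12 ✓
(2, 5, 4) → max 5
(5, 4, 11) → max 11
(4, 11, 18) → max 18  ≥ 12 ✓
(11, 18, 18) → max 18  ≥ 12 ✓
(18, 18, 5) → max 18  ≥ 12 ✓
(18, 5, 4) → max 18  ≥ 12 ✓
(5, 4, 8) → max 8
(4, 8, 12) → max 12  ≥ 12 ✓
(8, 12, 3) → max 12  ≥ 12 ✓
(12, 3, 15) → max 15  ≥ 12 ✓
9 windows satisfy the condition.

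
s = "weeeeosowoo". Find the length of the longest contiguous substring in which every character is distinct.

[w] len 1
[w, e] len 2
[e] len 1
[e] len 1
[e] len 1
[e, o] len 2
[e, o, s] len 3
[s, o] len 2
[s, o, w] len 3
[w, o] len 2
[o] len 1
Longest all-distinct length: 3.

3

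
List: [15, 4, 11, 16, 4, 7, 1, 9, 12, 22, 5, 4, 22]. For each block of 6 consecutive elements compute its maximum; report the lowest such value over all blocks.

(15, 4, 11, 16, 4, 7) → max 16
(4, 11, 16, 4, 7, 1) → max 16
(11, 16, 4, 7, 1, 9) → max 16
(16, 4, 7, 1, 9, 12) → max 16
(4, 7, 1, 9, 12, 22) → max 22
(7, 1, 9, 12, 22, 5) → max 22
(1, 9, 12, 22, 5, 4) → max 22
(9, 12, 22, 5, 4, 22) → max 22
Lowest of these is 16.

16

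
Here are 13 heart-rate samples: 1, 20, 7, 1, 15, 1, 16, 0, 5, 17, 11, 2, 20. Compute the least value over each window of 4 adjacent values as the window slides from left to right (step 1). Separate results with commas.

1, 1, 1, 1, 0, 0, 0, 0, 2, 2

Sliding a size-4 window across the 13 values:
1 20 7 1 → min 1
20 7 1 15 → min 1
7 1 15 1 → min 1
1 15 1 16 → min 1
15 1 16 0 → min 0
1 16 0 5 → min 0
16 0 5 17 → min 0
0 5 17 11 → min 0
5 17 11 2 → min 2
17 11 2 20 → min 2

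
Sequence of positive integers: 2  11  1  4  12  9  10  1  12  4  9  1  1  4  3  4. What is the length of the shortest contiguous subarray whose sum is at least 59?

Extend right; whenever the sum reaches 59, record the length and shrink from the left:
add 2: running sum 2 < 59
add 11: running sum 13 < 59
add 1: running sum 14 < 59
add 4: running sum 18 < 59
add 12: running sum 30 < 59
add 9: running sum 39 < 59
add 10: running sum 49 < 59
add 1: running sum 50 < 59
end 8: [11, 1, 4, 12, 9, 10, 1, 12] sum 60, len 8
end 9: [11, 1, 4, 12, 9, 10, 1, 12, 4] sum 64, len 9
end 10: [4, 12, 9, 10, 1, 12, 4, 9] sum 61, len 8
end 11: [4, 12, 9, 10, 1, 12, 4, 9, 1] sum 62, len 9
end 12: [12, 9, 10, 1, 12, 4, 9, 1, 1] sum 59, len 9
end 13: [12, 9, 10, 1, 12, 4, 9, 1, 1, 4] sum 63, len 10
end 14: [12, 9, 10, 1, 12, 4, 9, 1, 1, 4, 3] sum 66, len 11
end 15: [12, 9, 10, 1, 12, 4, 9, 1, 1, 4, 3, 4] sum 70, len 12
Shortest qualifying length: 8.

8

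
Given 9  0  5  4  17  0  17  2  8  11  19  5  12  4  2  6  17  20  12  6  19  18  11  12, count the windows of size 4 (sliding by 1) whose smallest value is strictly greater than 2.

9

9 0 5 4 → min 0
0 5 4 17 → min 0
5 4 17 0 → min 0
4 17 0 17 → min 0
17 0 17 2 → min 0
0 17 2 8 → min 0
17 2 8 11 → min 2
2 8 11 19 → min 2
8 11 19 5 → min 5  > 2 ✓
11 19 5 12 → min 5  > 2 ✓
19 5 12 4 → min 4  > 2 ✓
5 12 4 2 → min 2
12 4 2 6 → min 2
4 2 6 17 → min 2
2 6 17 20 → min 2
6 17 20 12 → min 6  > 2 ✓
17 20 12 6 → min 6  > 2 ✓
20 12 6 19 → min 6  > 2 ✓
12 6 19 18 → min 6  > 2 ✓
6 19 18 11 → min 6  > 2 ✓
19 18 11 12 → min 11  > 2 ✓
9 windows satisfy the condition.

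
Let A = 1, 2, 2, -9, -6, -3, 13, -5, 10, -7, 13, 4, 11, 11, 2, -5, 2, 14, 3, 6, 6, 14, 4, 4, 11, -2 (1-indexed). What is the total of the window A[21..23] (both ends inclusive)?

24

Elements at indices 21..23: 6, 14, 4
sum(6, 14, 4) = 24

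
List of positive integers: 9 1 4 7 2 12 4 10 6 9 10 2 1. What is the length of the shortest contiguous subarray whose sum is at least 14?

2

add 9: running sum 9 < 14
add 1: running sum 10 < 14
end 2: [9, 1, 4] sum 14, len 3
end 3: [9, 1, 4, 7] sum 21, len 4
end 4: [1, 4, 7, 2] sum 14, len 4
end 5: [2, 12] sum 14, len 2
end 6: [12, 4] sum 16, len 2
end 7: [4, 10] sum 14, len 2
end 8: [10, 6] sum 16, len 2
end 9: [6, 9] sum 15, len 2
end 10: [9, 10] sum 19, len 2
end 11: [9, 10, 2] sum 21, len 3
end 12: [9, 10, 2, 1] sum 22, len 4
Shortest qualifying length: 2.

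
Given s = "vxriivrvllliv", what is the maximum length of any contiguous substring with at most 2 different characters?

4

add v: window [v] (1 distinct), len 1
add x: window [v, x] (2 distinct), len 2
add r: window [x, r] (2 distinct), len 2
add i: window [r, i] (2 distinct), len 2
add i: window [r, i, i] (2 distinct), len 3
add v: window [i, i, v] (2 distinct), len 3
add r: window [v, r] (2 distinct), len 2
add v: window [v, r, v] (2 distinct), len 3
add l: window [v, l] (2 distinct), len 2
add l: window [v, l, l] (2 distinct), len 3
add l: window [v, l, l, l] (2 distinct), len 4
add i: window [l, l, l, i] (2 distinct), len 4
add v: window [i, v] (2 distinct), len 2
Longest length with ≤2 distinct: 4.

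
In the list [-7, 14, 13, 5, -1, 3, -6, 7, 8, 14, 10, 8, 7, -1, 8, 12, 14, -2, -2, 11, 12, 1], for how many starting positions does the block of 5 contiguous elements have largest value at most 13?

(-7, 14, 13, 5, -1) → max 14
(14, 13, 5, -1, 3) → max 14
(13, 5, -1, 3, -6) → max 13  ≤ 13 ✓
(5, -1, 3, -6, 7) → max 7  ≤ 13 ✓
(-1, 3, -6, 7, 8) → max 8  ≤ 13 ✓
(3, -6, 7, 8, 14) → max 14
(-6, 7, 8, 14, 10) → max 14
(7, 8, 14, 10, 8) → max 14
(8, 14, 10, 8, 7) → max 14
(14, 10, 8, 7, -1) → max 14
(10, 8, 7, -1, 8) → max 10  ≤ 13 ✓
(8, 7, -1, 8, 12) → max 12  ≤ 13 ✓
(7, -1, 8, 12, 14) → max 14
(-1, 8, 12, 14, -2) → max 14
(8, 12, 14, -2, -2) → max 14
(12, 14, -2, -2, 11) → max 14
(14, -2, -2, 11, 12) → max 14
(-2, -2, 11, 12, 1) → max 12  ≤ 13 ✓
6 windows satisfy the condition.

6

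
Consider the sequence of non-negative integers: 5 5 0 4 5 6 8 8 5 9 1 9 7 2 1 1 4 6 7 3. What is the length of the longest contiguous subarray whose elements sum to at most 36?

8

[5] sum 5 len 1
[5, 5] sum 10 len 2
[5, 5, 0] sum 10 len 3
[5, 5, 0, 4] sum 14 len 4
[5, 5, 0, 4, 5] sum 19 len 5
[5, 5, 0, 4, 5, 6] sum 25 len 6
[5, 5, 0, 4, 5, 6, 8] sum 33 len 7
[5, 0, 4, 5, 6, 8, 8] sum 36 len 7
[0, 4, 5, 6, 8, 8, 5] sum 36 len 7
[6, 8, 8, 5, 9] sum 36 len 5
[8, 8, 5, 9, 1] sum 31 len 5
[8, 5, 9, 1, 9] sum 32 len 5
[5, 9, 1, 9, 7] sum 31 len 5
[5, 9, 1, 9, 7, 2] sum 33 len 6
[5, 9, 1, 9, 7, 2, 1] sum 34 len 7
[5, 9, 1, 9, 7, 2, 1, 1] sum 35 len 8
[9, 1, 9, 7, 2, 1, 1, 4] sum 34 len 8
[1, 9, 7, 2, 1, 1, 4, 6] sum 31 len 8
[7, 2, 1, 1, 4, 6, 7] sum 28 len 7
[7, 2, 1, 1, 4, 6, 7, 3] sum 31 len 8
Longest length seen: 8.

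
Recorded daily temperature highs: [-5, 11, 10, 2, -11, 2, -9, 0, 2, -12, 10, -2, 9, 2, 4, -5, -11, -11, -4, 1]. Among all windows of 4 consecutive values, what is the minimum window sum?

-31

-5 11 10 2 → sum 18
11 10 2 -11 → sum 12
10 2 -11 2 → sum 3
2 -11 2 -9 → sum -16
-11 2 -9 0 → sum -18
2 -9 0 2 → sum -5
-9 0 2 -12 → sum -19
0 2 -12 10 → sum 0
2 -12 10 -2 → sum -2
-12 10 -2 9 → sum 5
10 -2 9 2 → sum 19
-2 9 2 4 → sum 13
9 2 4 -5 → sum 10
2 4 -5 -11 → sum -10
4 -5 -11 -11 → sum -23
-5 -11 -11 -4 → sum -31
-11 -11 -4 1 → sum -25
Minimum of these is -31.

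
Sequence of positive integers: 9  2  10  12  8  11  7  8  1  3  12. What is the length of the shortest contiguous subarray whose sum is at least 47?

5

add 9: running sum 9 < 47
add 2: running sum 11 < 47
add 10: running sum 21 < 47
add 12: running sum 33 < 47
add 8: running sum 41 < 47
end 5: [9, 2, 10, 12, 8, 11] sum 52, len 6
end 6: [10, 12, 8, 11, 7] sum 48, len 5
end 7: [10, 12, 8, 11, 7, 8] sum 56, len 6
end 8: [12, 8, 11, 7, 8, 1] sum 47, len 6
end 9: [12, 8, 11, 7, 8, 1, 3] sum 50, len 7
end 10: [8, 11, 7, 8, 1, 3, 12] sum 50, len 7
Shortest qualifying length: 5.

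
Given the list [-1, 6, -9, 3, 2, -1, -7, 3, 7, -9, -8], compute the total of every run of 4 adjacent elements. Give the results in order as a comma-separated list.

-1 6 -9 3 → sum -1
6 -9 3 2 → sum 2
-9 3 2 -1 → sum -5
3 2 -1 -7 → sum -3
2 -1 -7 3 → sum -3
-1 -7 3 7 → sum 2
-7 3 7 -9 → sum -6
3 7 -9 -8 → sum -7

-1, 2, -5, -3, -3, 2, -6, -7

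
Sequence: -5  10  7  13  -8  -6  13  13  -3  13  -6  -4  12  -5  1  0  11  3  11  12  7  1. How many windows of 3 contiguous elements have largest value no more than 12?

11

(-5, 10, 7) → max 10  ≤ 12 ✓
(10, 7, 13) → max 13
(7, 13, -8) → max 13
(13, -8, -6) → max 13
(-8, -6, 13) → max 13
(-6, 13, 13) → max 13
(13, 13, -3) → max 13
(13, -3, 13) → max 13
(-3, 13, -6) → max 13
(13, -6, -4) → max 13
(-6, -4, 12) → max 12  ≤ 12 ✓
(-4, 12, -5) → max 12  ≤ 12 ✓
(12, -5, 1) → max 12  ≤ 12 ✓
(-5, 1, 0) → max 1  ≤ 12 ✓
(1, 0, 11) → max 11  ≤ 12 ✓
(0, 11, 3) → max 11  ≤ 12 ✓
(11, 3, 11) → max 11  ≤ 12 ✓
(3, 11, 12) → max 12  ≤ 12 ✓
(11, 12, 7) → max 12  ≤ 12 ✓
(12, 7, 1) → max 12  ≤ 12 ✓
11 windows satisfy the condition.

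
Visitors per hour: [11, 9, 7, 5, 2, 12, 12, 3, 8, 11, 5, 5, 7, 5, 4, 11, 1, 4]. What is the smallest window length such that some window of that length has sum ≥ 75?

add 11: running sum 11 < 75
add 9: running sum 20 < 75
add 7: running sum 27 < 75
add 5: running sum 32 < 75
add 2: running sum 34 < 75
add 12: running sum 46 < 75
add 12: running sum 58 < 75
add 3: running sum 61 < 75
add 8: running sum 69 < 75
add 11: shortest ending here [11, 9, 7, 5, 2, 12, 12, 3, 8, 11] sum 80, len 10
add 5: shortest ending here [11, 9, 7, 5, 2, 12, 12, 3, 8, 11, 5] sum 85, len 11
add 5: shortest ending here [9, 7, 5, 2, 12, 12, 3, 8, 11, 5, 5] sum 79, len 11
add 7: shortest ending here [7, 5, 2, 12, 12, 3, 8, 11, 5, 5, 7] sum 77, len 11
add 5: shortest ending here [5, 2, 12, 12, 3, 8, 11, 5, 5, 7, 5] sum 75, len 11
add 4: shortest ending here [5, 2, 12, 12, 3, 8, 11, 5, 5, 7, 5, 4] sum 79, len 12
add 11: shortest ending here [12, 12, 3, 8, 11, 5, 5, 7, 5, 4, 11] sum 83, len 11
add 1: shortest ending here [12, 12, 3, 8, 11, 5, 5, 7, 5, 4, 11, 1] sum 84, len 12
add 4: shortest ending here [12, 3, 8, 11, 5, 5, 7, 5, 4, 11, 1, 4] sum 76, len 12
Shortest qualifying length: 10.

10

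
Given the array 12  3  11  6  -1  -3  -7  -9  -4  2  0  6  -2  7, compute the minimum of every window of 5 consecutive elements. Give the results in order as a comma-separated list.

-1, -3, -7, -9, -9, -9, -9, -9, -4, -2

Sliding a size-5 window across the 14 values:
[12, 3, 11, 6, -1] → min -1
[3, 11, 6, -1, -3] → min -3
[11, 6, -1, -3, -7] → min -7
[6, -1, -3, -7, -9] → min -9
[-1, -3, -7, -9, -4] → min -9
[-3, -7, -9, -4, 2] → min -9
[-7, -9, -4, 2, 0] → min -9
[-9, -4, 2, 0, 6] → min -9
[-4, 2, 0, 6, -2] → min -4
[2, 0, 6, -2, 7] → min -2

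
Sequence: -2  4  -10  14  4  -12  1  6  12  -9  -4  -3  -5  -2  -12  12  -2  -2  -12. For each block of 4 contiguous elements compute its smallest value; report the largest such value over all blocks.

-5

Each size-4 window and its min:
-2 4 -10 14 → min -10
4 -10 14 4 → min -10
-10 14 4 -12 → min -12
14 4 -12 1 → min -12
4 -12 1 6 → min -12
-12 1 6 12 → min -12
1 6 12 -9 → min -9
6 12 -9 -4 → min -9
12 -9 -4 -3 → min -9
-9 -4 -3 -5 → min -9
-4 -3 -5 -2 → min -5
-3 -5 -2 -12 → min -12
-5 -2 -12 12 → min -12
-2 -12 12 -2 → min -12
-12 12 -2 -2 → min -12
12 -2 -2 -12 → min -12
Largest of these is -5.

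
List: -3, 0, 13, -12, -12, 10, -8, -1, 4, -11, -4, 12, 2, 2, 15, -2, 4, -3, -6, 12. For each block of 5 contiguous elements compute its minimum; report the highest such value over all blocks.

-2

Each size-5 window and its min:
(-3, 0, 13, -12, -12) → min -12
(0, 13, -12, -12, 10) → min -12
(13, -12, -12, 10, -8) → min -12
(-12, -12, 10, -8, -1) → min -12
(-12, 10, -8, -1, 4) → min -12
(10, -8, -1, 4, -11) → min -11
(-8, -1, 4, -11, -4) → min -11
(-1, 4, -11, -4, 12) → min -11
(4, -11, -4, 12, 2) → min -11
(-11, -4, 12, 2, 2) → min -11
(-4, 12, 2, 2, 15) → min -4
(12, 2, 2, 15, -2) → min -2
(2, 2, 15, -2, 4) → min -2
(2, 15, -2, 4, -3) → min -3
(15, -2, 4, -3, -6) → min -6
(-2, 4, -3, -6, 12) → min -6
Highest of these is -2.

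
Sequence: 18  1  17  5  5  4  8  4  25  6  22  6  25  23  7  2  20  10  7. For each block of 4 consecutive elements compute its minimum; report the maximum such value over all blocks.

6

Each size-4 window and its min:
(18, 1, 17, 5) → min 1
(1, 17, 5, 5) → min 1
(17, 5, 5, 4) → min 4
(5, 5, 4, 8) → min 4
(5, 4, 8, 4) → min 4
(4, 8, 4, 25) → min 4
(8, 4, 25, 6) → min 4
(4, 25, 6, 22) → min 4
(25, 6, 22, 6) → min 6
(6, 22, 6, 25) → min 6
(22, 6, 25, 23) → min 6
(6, 25, 23, 7) → min 6
(25, 23, 7, 2) → min 2
(23, 7, 2, 20) → min 2
(7, 2, 20, 10) → min 2
(2, 20, 10, 7) → min 2
Maximum of these is 6.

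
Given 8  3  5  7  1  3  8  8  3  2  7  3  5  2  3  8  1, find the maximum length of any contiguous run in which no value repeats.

5

[8] len 1
[8, 3] len 2
[8, 3, 5] len 3
[8, 3, 5, 7] len 4
[8, 3, 5, 7, 1] len 5
[5, 7, 1, 3] len 4
[5, 7, 1, 3, 8] len 5
[8] len 1
[8, 3] len 2
[8, 3, 2] len 3
[8, 3, 2, 7] len 4
[2, 7, 3] len 3
[2, 7, 3, 5] len 4
[7, 3, 5, 2] len 4
[5, 2, 3] len 3
[5, 2, 3, 8] len 4
[5, 2, 3, 8, 1] len 5
Longest all-distinct length: 5.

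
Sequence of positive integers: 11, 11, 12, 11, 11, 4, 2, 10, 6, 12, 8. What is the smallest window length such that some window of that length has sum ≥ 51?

5

add 11: running sum 11 < 51
add 11: running sum 22 < 51
add 12: running sum 34 < 51
add 11: running sum 45 < 51
add 11: shortest ending here [11, 11, 12, 11, 11] sum 56, len 5
add 4: shortest ending here [11, 11, 12, 11, 11, 4] sum 60, len 6
add 2: shortest ending here [11, 12, 11, 11, 4, 2] sum 51, len 6
add 10: shortest ending here [11, 12, 11, 11, 4, 2, 10] sum 61, len 7
add 6: shortest ending here [12, 11, 11, 4, 2, 10, 6] sum 56, len 7
add 12: shortest ending here [11, 11, 4, 2, 10, 6, 12] sum 56, len 7
add 8: shortest ending here [11, 4, 2, 10, 6, 12, 8] sum 53, len 7
Shortest qualifying length: 5.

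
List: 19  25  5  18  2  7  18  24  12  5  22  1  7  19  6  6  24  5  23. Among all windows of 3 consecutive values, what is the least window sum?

Window sums for each of the 17 positions:
[19, 25, 5] → sum 49
[25, 5, 18] → sum 48
[5, 18, 2] → sum 25
[18, 2, 7] → sum 27
[2, 7, 18] → sum 27
[7, 18, 24] → sum 49
[18, 24, 12] → sum 54
[24, 12, 5] → sum 41
[12, 5, 22] → sum 39
[5, 22, 1] → sum 28
[22, 1, 7] → sum 30
[1, 7, 19] → sum 27
[7, 19, 6] → sum 32
[19, 6, 6] → sum 31
[6, 6, 24] → sum 36
[6, 24, 5] → sum 35
[24, 5, 23] → sum 52
Least of these is 25.

25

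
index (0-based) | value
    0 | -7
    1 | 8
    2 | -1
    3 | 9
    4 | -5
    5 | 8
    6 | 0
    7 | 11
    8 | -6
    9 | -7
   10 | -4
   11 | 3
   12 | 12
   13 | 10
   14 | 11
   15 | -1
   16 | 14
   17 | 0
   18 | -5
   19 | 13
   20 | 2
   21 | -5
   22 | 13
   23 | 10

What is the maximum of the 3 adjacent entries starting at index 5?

11

Elements at indices 5..7: 8, 0, 11
max(8, 0, 11) = 11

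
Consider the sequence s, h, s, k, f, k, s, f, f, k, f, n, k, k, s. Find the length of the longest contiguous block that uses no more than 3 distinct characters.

9

add s: window [s] (1 distinct), len 1
add h: window [s, h] (2 distinct), len 2
add s: window [s, h, s] (2 distinct), len 3
add k: window [s, h, s, k] (3 distinct), len 4
add f: window [s, k, f] (3 distinct), len 3
add k: window [s, k, f, k] (3 distinct), len 4
add s: window [s, k, f, k, s] (3 distinct), len 5
add f: window [s, k, f, k, s, f] (3 distinct), len 6
add f: window [s, k, f, k, s, f, f] (3 distinct), len 7
add k: window [s, k, f, k, s, f, f, k] (3 distinct), len 8
add f: window [s, k, f, k, s, f, f, k, f] (3 distinct), len 9
add n: window [f, f, k, f, n] (3 distinct), len 5
add k: window [f, f, k, f, n, k] (3 distinct), len 6
add k: window [f, f, k, f, n, k, k] (3 distinct), len 7
add s: window [n, k, k, s] (3 distinct), len 4
Longest length with ≤3 distinct: 9.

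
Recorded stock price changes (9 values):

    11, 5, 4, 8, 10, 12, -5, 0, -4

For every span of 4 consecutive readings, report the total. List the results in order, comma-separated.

11 5 4 8 → sum 28
5 4 8 10 → sum 27
4 8 10 12 → sum 34
8 10 12 -5 → sum 25
10 12 -5 0 → sum 17
12 -5 0 -4 → sum 3

28, 27, 34, 25, 17, 3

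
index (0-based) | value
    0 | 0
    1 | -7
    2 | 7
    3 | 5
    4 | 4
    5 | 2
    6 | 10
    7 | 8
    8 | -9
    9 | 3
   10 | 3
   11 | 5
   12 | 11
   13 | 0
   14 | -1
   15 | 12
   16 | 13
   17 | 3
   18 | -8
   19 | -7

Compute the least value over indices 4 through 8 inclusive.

-9

Elements at indices 4..8: 4, 2, 10, 8, -9
min(4, 2, 10, 8, -9) = -9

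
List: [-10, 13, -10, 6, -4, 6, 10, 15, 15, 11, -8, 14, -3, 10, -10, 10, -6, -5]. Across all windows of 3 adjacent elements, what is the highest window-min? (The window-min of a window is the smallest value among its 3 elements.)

[-10, 13, -10] → min -10
[13, -10, 6] → min -10
[-10, 6, -4] → min -10
[6, -4, 6] → min -4
[-4, 6, 10] → min -4
[6, 10, 15] → min 6
[10, 15, 15] → min 10
[15, 15, 11] → min 11
[15, 11, -8] → min -8
[11, -8, 14] → min -8
[-8, 14, -3] → min -8
[14, -3, 10] → min -3
[-3, 10, -10] → min -10
[10, -10, 10] → min -10
[-10, 10, -6] → min -10
[10, -6, -5] → min -6
Highest of these is 11.

11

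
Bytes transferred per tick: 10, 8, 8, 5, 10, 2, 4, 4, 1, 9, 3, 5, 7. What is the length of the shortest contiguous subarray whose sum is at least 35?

add 10: running sum 10 < 35
add 8: running sum 18 < 35
add 8: running sum 26 < 35
add 5: running sum 31 < 35
end 4: [10, 8, 8, 5, 10] sum 41, len 5
end 5: [10, 8, 8, 5, 10, 2] sum 43, len 6
end 6: [8, 8, 5, 10, 2, 4] sum 37, len 6
end 7: [8, 8, 5, 10, 2, 4, 4] sum 41, len 7
end 8: [8, 8, 5, 10, 2, 4, 4, 1] sum 42, len 8
end 9: [5, 10, 2, 4, 4, 1, 9] sum 35, len 7
end 10: [5, 10, 2, 4, 4, 1, 9, 3] sum 38, len 8
end 11: [10, 2, 4, 4, 1, 9, 3, 5] sum 38, len 8
end 12: [2, 4, 4, 1, 9, 3, 5, 7] sum 35, len 8
Shortest qualifying length: 5.

5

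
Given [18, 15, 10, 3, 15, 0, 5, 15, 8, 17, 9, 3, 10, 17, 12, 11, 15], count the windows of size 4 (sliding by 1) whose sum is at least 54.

18 15 10 3 → sum 46
15 10 3 15 → sum 43
10 3 15 0 → sum 28
3 15 0 5 → sum 23
15 0 5 15 → sum 35
0 5 15 8 → sum 28
5 15 8 17 → sum 45
15 8 17 9 → sum 49
8 17 9 3 → sum 37
17 9 3 10 → sum 39
9 3 10 17 → sum 39
3 10 17 12 → sum 42
10 17 12 11 → sum 50
17 12 11 15 → sum 55  ≥ 54 ✓
1 window satisfy the condition.

1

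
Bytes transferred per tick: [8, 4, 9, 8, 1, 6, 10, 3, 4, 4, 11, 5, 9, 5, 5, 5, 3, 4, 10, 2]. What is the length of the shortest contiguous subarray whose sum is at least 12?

2

Extend right; whenever the sum reaches 12, record the length and shrink from the left:
add 8: running sum 8 < 12
end 1: [8, 4] sum 12, len 2
end 2: [4, 9] sum 13, len 2
end 3: [9, 8] sum 17, len 2
end 4: [9, 8, 1] sum 18, len 3
end 5: [8, 1, 6] sum 15, len 3
end 6: [6, 10] sum 16, len 2
end 7: [10, 3] sum 13, len 2
end 8: [10, 3, 4] sum 17, len 3
end 9: [10, 3, 4, 4] sum 21, len 4
end 10: [4, 11] sum 15, len 2
end 11: [11, 5] sum 16, len 2
end 12: [5, 9] sum 14, len 2
end 13: [9, 5] sum 14, len 2
end 14: [9, 5, 5] sum 19, len 3
end 15: [5, 5, 5] sum 15, len 3
end 16: [5, 5, 3] sum 13, len 3
end 17: [5, 3, 4] sum 12, len 3
end 18: [4, 10] sum 14, len 2
end 19: [10, 2] sum 12, len 2
Shortest qualifying length: 2.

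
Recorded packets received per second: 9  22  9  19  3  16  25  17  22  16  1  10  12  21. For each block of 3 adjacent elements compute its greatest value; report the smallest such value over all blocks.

[9, 22, 9] → max 22
[22, 9, 19] → max 22
[9, 19, 3] → max 19
[19, 3, 16] → max 19
[3, 16, 25] → max 25
[16, 25, 17] → max 25
[25, 17, 22] → max 25
[17, 22, 16] → max 22
[22, 16, 1] → max 22
[16, 1, 10] → max 16
[1, 10, 12] → max 12
[10, 12, 21] → max 21
Smallest of these is 12.

12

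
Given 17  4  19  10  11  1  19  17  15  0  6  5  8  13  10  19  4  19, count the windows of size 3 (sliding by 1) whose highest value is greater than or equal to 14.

11

17 4 19 → max 19  ≥ 14 ✓
4 19 10 → max 19  ≥ 14 ✓
19 10 11 → max 19  ≥ 14 ✓
10 11 1 → max 11
11 1 19 → max 19  ≥ 14 ✓
1 19 17 → max 19  ≥ 14 ✓
19 17 15 → max 19  ≥ 14 ✓
17 15 0 → max 17  ≥ 14 ✓
15 0 6 → max 15  ≥ 14 ✓
0 6 5 → max 6
6 5 8 → max 8
5 8 13 → max 13
8 13 10 → max 13
13 10 19 → max 19  ≥ 14 ✓
10 19 4 → max 19  ≥ 14 ✓
19 4 19 → max 19  ≥ 14 ✓
11 windows satisfy the condition.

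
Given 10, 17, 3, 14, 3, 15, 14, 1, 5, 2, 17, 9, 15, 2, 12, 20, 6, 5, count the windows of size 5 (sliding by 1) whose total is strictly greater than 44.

10

(10, 17, 3, 14, 3) → sum 47  > 44 ✓
(17, 3, 14, 3, 15) → sum 52  > 44 ✓
(3, 14, 3, 15, 14) → sum 49  > 44 ✓
(14, 3, 15, 14, 1) → sum 47  > 44 ✓
(3, 15, 14, 1, 5) → sum 38
(15, 14, 1, 5, 2) → sum 37
(14, 1, 5, 2, 17) → sum 39
(1, 5, 2, 17, 9) → sum 34
(5, 2, 17, 9, 15) → sum 48  > 44 ✓
(2, 17, 9, 15, 2) → sum 45  > 44 ✓
(17, 9, 15, 2, 12) → sum 55  > 44 ✓
(9, 15, 2, 12, 20) → sum 58  > 44 ✓
(15, 2, 12, 20, 6) → sum 55  > 44 ✓
(2, 12, 20, 6, 5) → sum 45  > 44 ✓
10 windows satisfy the condition.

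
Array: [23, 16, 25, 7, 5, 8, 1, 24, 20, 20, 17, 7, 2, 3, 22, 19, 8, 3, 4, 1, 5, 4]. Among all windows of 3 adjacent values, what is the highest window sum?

64

Each size-3 window and its sum:
23 16 25 → sum 64
16 25 7 → sum 48
25 7 5 → sum 37
7 5 8 → sum 20
5 8 1 → sum 14
8 1 24 → sum 33
1 24 20 → sum 45
24 20 20 → sum 64
20 20 17 → sum 57
20 17 7 → sum 44
17 7 2 → sum 26
7 2 3 → sum 12
2 3 22 → sum 27
3 22 19 → sum 44
22 19 8 → sum 49
19 8 3 → sum 30
8 3 4 → sum 15
3 4 1 → sum 8
4 1 5 → sum 10
1 5 4 → sum 10
Highest of these is 64.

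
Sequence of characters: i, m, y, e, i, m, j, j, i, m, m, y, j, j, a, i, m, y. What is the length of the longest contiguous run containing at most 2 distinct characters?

3

[i] 1 distinct, len 1
[i, m] 2 distinct, len 2
[m, y] 2 distinct, len 2
[y, e] 2 distinct, len 2
[e, i] 2 distinct, len 2
[i, m] 2 distinct, len 2
[m, j] 2 distinct, len 2
[m, j, j] 2 distinct, len 3
[j, j, i] 2 distinct, len 3
[i, m] 2 distinct, len 2
[i, m, m] 2 distinct, len 3
[m, m, y] 2 distinct, len 3
[y, j] 2 distinct, len 2
[y, j, j] 2 distinct, len 3
[j, j, a] 2 distinct, len 3
[a, i] 2 distinct, len 2
[i, m] 2 distinct, len 2
[m, y] 2 distinct, len 2
Longest length with ≤2 distinct: 3.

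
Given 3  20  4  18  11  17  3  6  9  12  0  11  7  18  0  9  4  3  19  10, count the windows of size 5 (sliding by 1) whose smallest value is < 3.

9

[3, 20, 4, 18, 11] → min 3
[20, 4, 18, 11, 17] → min 4
[4, 18, 11, 17, 3] → min 3
[18, 11, 17, 3, 6] → min 3
[11, 17, 3, 6, 9] → min 3
[17, 3, 6, 9, 12] → min 3
[3, 6, 9, 12, 0] → min 0  < 3 ✓
[6, 9, 12, 0, 11] → min 0  < 3 ✓
[9, 12, 0, 11, 7] → min 0  < 3 ✓
[12, 0, 11, 7, 18] → min 0  < 3 ✓
[0, 11, 7, 18, 0] → min 0  < 3 ✓
[11, 7, 18, 0, 9] → min 0  < 3 ✓
[7, 18, 0, 9, 4] → min 0  < 3 ✓
[18, 0, 9, 4, 3] → min 0  < 3 ✓
[0, 9, 4, 3, 19] → min 0  < 3 ✓
[9, 4, 3, 19, 10] → min 3
9 windows satisfy the condition.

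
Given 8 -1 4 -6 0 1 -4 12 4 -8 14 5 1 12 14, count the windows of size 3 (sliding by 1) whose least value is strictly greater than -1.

(8, -1, 4) → min -1
(-1, 4, -6) → min -6
(4, -6, 0) → min -6
(-6, 0, 1) → min -6
(0, 1, -4) → min -4
(1, -4, 12) → min -4
(-4, 12, 4) → min -4
(12, 4, -8) → min -8
(4, -8, 14) → min -8
(-8, 14, 5) → min -8
(14, 5, 1) → min 1  > -1 ✓
(5, 1, 12) → min 1  > -1 ✓
(1, 12, 14) → min 1  > -1 ✓
3 windows satisfy the condition.

3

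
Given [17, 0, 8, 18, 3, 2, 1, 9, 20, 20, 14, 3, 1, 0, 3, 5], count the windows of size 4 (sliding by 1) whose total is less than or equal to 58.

17 0 8 18 → sum 43  ≤ 58 ✓
0 8 18 3 → sum 29  ≤ 58 ✓
8 18 3 2 → sum 31  ≤ 58 ✓
18 3 2 1 → sum 24  ≤ 58 ✓
3 2 1 9 → sum 15  ≤ 58 ✓
2 1 9 20 → sum 32  ≤ 58 ✓
1 9 20 20 → sum 50  ≤ 58 ✓
9 20 20 14 → sum 63
20 20 14 3 → sum 57  ≤ 58 ✓
20 14 3 1 → sum 38  ≤ 58 ✓
14 3 1 0 → sum 18  ≤ 58 ✓
3 1 0 3 → sum 7  ≤ 58 ✓
1 0 3 5 → sum 9  ≤ 58 ✓
12 windows satisfy the condition.

12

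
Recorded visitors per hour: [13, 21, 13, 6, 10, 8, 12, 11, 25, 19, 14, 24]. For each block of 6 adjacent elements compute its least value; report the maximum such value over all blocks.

[13, 21, 13, 6, 10, 8] → min 6
[21, 13, 6, 10, 8, 12] → min 6
[13, 6, 10, 8, 12, 11] → min 6
[6, 10, 8, 12, 11, 25] → min 6
[10, 8, 12, 11, 25, 19] → min 8
[8, 12, 11, 25, 19, 14] → min 8
[12, 11, 25, 19, 14, 24] → min 11
Maximum of these is 11.

11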